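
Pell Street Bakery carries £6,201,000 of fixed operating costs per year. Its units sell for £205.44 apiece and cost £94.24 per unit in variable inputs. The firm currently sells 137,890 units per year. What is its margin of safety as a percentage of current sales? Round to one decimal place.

59.6%

Contribution margin per unit = £205.44 − £94.24 = £111.20. Break-even units = £6,201,000 ÷ £111.20 = 55,764.39; break-even revenue = 55,764.39 × £205.44 = £11,456,235.97.
Actual sales revenue = 137,890 × £205.44 = £28,328,121.60.
Margin of safety = (£28,328,121.60 − £11,456,235.97) ÷ £28,328,121.60 = 59.6%.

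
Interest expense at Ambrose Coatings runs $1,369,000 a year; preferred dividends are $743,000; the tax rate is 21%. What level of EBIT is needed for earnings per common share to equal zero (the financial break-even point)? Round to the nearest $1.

$2,309,506

Grossing the preferred dividend up to pre-tax terms: $743,000 / (1 − 0.21) = $940,506.33.
EPS = 0 when EBIT covers interest plus the pre-tax preferred burden: $1,369,000 + $940,506.33 = $2,309,506.33.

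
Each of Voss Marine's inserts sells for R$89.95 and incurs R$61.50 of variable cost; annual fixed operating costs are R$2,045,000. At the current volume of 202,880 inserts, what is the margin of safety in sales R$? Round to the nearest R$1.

R$11,783,406

Contribution margin per unit = R$89.95 − R$61.50 = R$28.45. Break-even units = R$2,045,000 ÷ R$28.45 = 71,880.49; break-even revenue = 71,880.49 × R$89.95 = R$6,465,650.26.
Actual sales revenue = 202,880 × R$89.95 = R$18,249,056.00.
Margin of safety = R$18,249,056.00 − R$6,465,650.26 = R$11,783,406.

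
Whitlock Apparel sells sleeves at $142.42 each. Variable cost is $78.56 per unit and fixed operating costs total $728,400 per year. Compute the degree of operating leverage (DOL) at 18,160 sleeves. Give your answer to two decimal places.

Contribution at this volume is 18,160 × $63.86 = $1,159,697.60.
Operating income = contribution − fixed costs = $1,159,697.60 − $728,400 = $431,297.60.
So DOL = total CM / EBIT = $1,159,697.60 / $431,297.60 = 2.6889.

2.69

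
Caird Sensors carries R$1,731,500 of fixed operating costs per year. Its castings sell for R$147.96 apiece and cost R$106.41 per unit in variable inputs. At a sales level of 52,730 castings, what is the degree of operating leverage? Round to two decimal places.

4.77

At 52,730 units, contribution = 52,730 × R$41.55 = R$2,190,931.50.
Subtracting fixed costs: EBIT = R$2,190,931.50 − R$1,731,500 = R$459,431.50.
So DOL = total CM / EBIT = R$2,190,931.50 / R$459,431.50 = 4.7688.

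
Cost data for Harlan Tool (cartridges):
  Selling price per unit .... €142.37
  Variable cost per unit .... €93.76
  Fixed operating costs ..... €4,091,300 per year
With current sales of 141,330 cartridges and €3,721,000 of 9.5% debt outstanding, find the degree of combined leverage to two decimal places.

Total contribution margin = 141,330 × €48.61 = €6,870,051.30.
EBIT = €6,870,051.30 − €4,091,300 = €2,778,751.30. Interest = €353,495.00.
DOL = €6,870,051.30 ÷ €2,778,751.30 = 2.4724; DFL = €2,778,751.30 ÷ €2,425,256.30 = 1.1458.
DCL = DOL × DFL = 2.4724 × 1.1458 = 2.8329.

2.83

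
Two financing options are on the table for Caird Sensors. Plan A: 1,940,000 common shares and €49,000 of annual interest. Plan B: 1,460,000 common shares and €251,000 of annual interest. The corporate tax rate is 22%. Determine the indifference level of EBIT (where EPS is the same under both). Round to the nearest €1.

Set EPS_A = EPS_B: (EBIT − €49,000)(1 − 0.22) ÷ 1,940,000 = (EBIT − €251,000)(1 − 0.22) ÷ 1,460,000.
Cancelling (1 − t) and cross-multiplying: 1,460,000·(EBIT − 49,000) = 1,940,000·(EBIT − 251,000).
Solving, EBIT = (251,000·1,940,000 − 49,000·1,460,000) / (1,940,000 − 1,460,000) = 415,400,000,000 / 480,000 = 865,416.67.

€865,417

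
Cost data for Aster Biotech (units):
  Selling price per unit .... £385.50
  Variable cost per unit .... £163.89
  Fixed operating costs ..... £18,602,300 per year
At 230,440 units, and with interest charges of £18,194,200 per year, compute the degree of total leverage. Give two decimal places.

3.58

At 230,440 units, contribution = 230,440 × £221.61 = £51,067,808.40.
Operating income = contribution − fixed costs = £51,067,808.40 − £18,602,300 = £32,465,508.40. Interest = £18,194,200.00, so EBIT − I = £14,271,308.40.
DCL = contribution ÷ (EBIT − I) = £51,067,808.40 ÷ £14,271,308.40 = 3.5784.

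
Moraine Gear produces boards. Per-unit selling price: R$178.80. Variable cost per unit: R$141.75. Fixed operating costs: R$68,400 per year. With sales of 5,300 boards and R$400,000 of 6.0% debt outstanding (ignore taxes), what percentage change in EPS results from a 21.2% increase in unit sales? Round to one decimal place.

+40.0%

Contribution at this volume is 5,300 × R$37.05 = R$196,365.00.
Operating income = contribution − fixed costs = R$196,365.00 − R$68,400 = R$127,965.00.
After interest of R$24,000.00, pre-tax earnings = R$103,965.00.
Degree of combined leverage = contribution ÷ (EBIT − I) = R$196,365.00 ÷ R$103,965.00 = 1.8888.
%ΔEPS = DCL × %ΔSales = 1.8888 × +21.2% = +40.0%.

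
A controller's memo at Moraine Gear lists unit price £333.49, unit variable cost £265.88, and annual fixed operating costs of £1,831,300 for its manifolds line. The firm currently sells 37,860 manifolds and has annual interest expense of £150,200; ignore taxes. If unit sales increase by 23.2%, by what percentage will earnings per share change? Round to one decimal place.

Total contribution margin = 37,860 × £67.61 = £2,559,714.60.
Subtracting fixed costs: EBIT = £2,559,714.60 − £1,831,300 = £728,414.60.
Interest = £150,200.00, so EBIT − I = £578,214.60.
Degree of combined leverage = contribution ÷ (EBIT − I) = £2,559,714.60 ÷ £578,214.60 = 4.4269.
EPS therefore changes by 4.4269 × (+23.2%) = +102.7%.

+102.7%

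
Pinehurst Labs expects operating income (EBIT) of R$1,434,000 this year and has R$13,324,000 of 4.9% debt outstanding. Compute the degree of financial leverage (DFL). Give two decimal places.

Interest = R$652,876.00.
Degree of financial leverage = EBIT / (EBIT − interest) = R$1,434,000 / R$781,124.00 = 1.8358.

1.84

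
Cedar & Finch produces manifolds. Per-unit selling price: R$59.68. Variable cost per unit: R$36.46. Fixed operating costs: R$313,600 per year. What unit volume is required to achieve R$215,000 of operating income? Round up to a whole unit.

22,765 manifolds

Contribution margin per unit = R$59.68 − R$36.46 = R$23.22.
Units = (FC + target) / CM = (R$313,600 + R$215,000) / R$23.22 = 22,764.86, so 22,765 manifolds.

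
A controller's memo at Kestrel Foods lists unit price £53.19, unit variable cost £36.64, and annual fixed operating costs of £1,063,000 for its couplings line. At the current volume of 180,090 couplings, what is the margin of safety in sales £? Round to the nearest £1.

Each unit contributes £53.19 − £36.64 = £16.55. Break-even units = £1,063,000 ÷ £16.55 = 64,229.61; break-even revenue = 64,229.61 × £53.19 = £3,416,372.81.
Actual sales revenue = 180,090 × £53.19 = £9,578,987.10.
Margin of safety = £9,578,987.10 − £3,416,372.81 = £6,162,614.

£6,162,614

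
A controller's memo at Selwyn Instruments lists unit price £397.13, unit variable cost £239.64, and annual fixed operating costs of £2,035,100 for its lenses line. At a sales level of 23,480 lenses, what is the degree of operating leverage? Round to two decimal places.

2.22

Total contribution margin = 23,480 × £157.49 = £3,697,865.20.
Operating income = contribution − fixed costs = £3,697,865.20 − £2,035,100 = £1,662,765.20.
So DOL = total CM / EBIT = £3,697,865.20 / £1,662,765.20 = 2.2239.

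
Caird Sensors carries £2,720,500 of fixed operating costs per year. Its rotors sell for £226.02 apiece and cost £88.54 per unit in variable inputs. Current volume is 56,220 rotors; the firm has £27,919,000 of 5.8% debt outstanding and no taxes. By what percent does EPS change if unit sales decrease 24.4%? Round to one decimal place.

-55.6%

Contribution at this volume is 56,220 × £137.48 = £7,729,125.60.
EBIT = £7,729,125.60 − £2,720,500 = £5,008,625.60.
After interest of £1,619,302.00, pre-tax earnings = £3,389,323.60.
DCL = total CM / (EBIT − I) = £7,729,125.60 / £3,389,323.60 = 2.2804.
EPS therefore changes by 2.2804 × (-24.4%) = -55.6%.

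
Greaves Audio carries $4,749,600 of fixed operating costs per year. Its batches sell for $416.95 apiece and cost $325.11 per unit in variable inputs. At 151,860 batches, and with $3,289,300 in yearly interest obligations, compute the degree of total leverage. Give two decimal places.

2.36

Contribution at this volume is 151,860 × $91.84 = $13,946,822.40.
Subtracting fixed costs: EBIT = $13,946,822.40 − $4,749,600 = $9,197,222.40. Interest = $3,289,300.00.
DOL = $13,946,822.40 ÷ $9,197,222.40 = 1.5164; DFL = $9,197,222.40 ÷ $5,907,922.40 = 1.5568.
DCL = DOL × DFL = 1.5164 × 1.5568 = 2.3607.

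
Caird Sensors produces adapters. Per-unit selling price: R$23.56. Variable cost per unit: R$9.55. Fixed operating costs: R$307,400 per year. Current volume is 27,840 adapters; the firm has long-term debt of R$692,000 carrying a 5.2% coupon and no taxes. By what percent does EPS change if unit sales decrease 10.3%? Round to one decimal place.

Total contribution margin = 27,840 × R$14.01 = R$390,038.40.
Subtracting fixed costs: EBIT = R$390,038.40 − R$307,400 = R$82,638.40.
After interest of R$35,984.00, pre-tax earnings = R$46,654.40.
Degree of combined leverage = contribution ÷ (EBIT − I) = R$390,038.40 ÷ R$46,654.40 = 8.3602.
EPS therefore changes by 8.3602 × (-10.3%) = -86.1%.

-86.1%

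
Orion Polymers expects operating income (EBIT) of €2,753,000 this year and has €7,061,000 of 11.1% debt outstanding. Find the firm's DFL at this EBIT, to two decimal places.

Interest = €783,771.00.
Degree of financial leverage = EBIT / (EBIT − interest) = €2,753,000 / €1,969,229.00 = 1.3980.

1.40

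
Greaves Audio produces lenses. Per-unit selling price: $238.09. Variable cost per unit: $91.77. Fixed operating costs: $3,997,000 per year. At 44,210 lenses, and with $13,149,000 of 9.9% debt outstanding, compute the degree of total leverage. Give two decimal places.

At 44,210 units, contribution = 44,210 × $146.32 = $6,468,807.20.
Operating income = contribution − fixed costs = $6,468,807.20 − $3,997,000 = $2,471,807.20. Interest = $1,301,751.00, so EBIT − I = $1,170,056.20.
DCL = contribution ÷ (EBIT − I) = $6,468,807.20 ÷ $1,170,056.20 = 5.5286.

5.53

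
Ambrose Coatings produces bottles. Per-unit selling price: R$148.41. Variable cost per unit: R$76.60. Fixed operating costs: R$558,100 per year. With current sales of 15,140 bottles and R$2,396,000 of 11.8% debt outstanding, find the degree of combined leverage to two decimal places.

Total contribution margin = 15,140 × R$71.81 = R$1,087,203.40.
EBIT = R$1,087,203.40 − R$558,100 = R$529,103.40. Interest = R$282,728.00, so EBIT − I = R$246,375.40.
DCL = contribution ÷ (EBIT − I) = R$1,087,203.40 ÷ R$246,375.40 = 4.4128.

4.41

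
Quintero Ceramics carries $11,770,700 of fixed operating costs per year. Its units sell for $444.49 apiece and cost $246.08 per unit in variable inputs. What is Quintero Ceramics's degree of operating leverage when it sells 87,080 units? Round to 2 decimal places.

Total contribution margin = 87,080 × $198.41 = $17,277,542.80.
Subtracting fixed costs: EBIT = $17,277,542.80 − $11,770,700 = $5,506,842.80.
DOL = contribution ÷ EBIT = $17,277,542.80 ÷ $5,506,842.80 = 3.1375.

3.14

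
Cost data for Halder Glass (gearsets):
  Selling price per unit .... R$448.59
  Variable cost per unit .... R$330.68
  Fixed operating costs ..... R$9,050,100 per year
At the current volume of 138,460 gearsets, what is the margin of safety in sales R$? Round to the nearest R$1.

Contribution margin per unit = R$448.59 − R$330.68 = R$117.91. Break-even units = R$9,050,100 ÷ R$117.91 = 76,754.30; break-even revenue = 76,754.30 × R$448.59 = R$34,431,213.29.
Current sales = 138,460 × R$448.59 = R$62,111,771.40.
Margin of safety = R$62,111,771.40 − R$34,431,213.29 = R$27,680,558.

R$27,680,558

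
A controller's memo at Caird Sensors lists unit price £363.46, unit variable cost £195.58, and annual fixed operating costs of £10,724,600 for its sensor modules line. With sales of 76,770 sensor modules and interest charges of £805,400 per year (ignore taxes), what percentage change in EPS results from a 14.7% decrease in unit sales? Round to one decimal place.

Contribution at this volume is 76,770 × £167.88 = £12,888,147.60.
EBIT = £12,888,147.60 − £10,724,600 = £2,163,547.60.
Interest = £805,400.00, so EBIT − I = £1,358,147.60.
DCL = total CM / (EBIT − I) = £12,888,147.60 / £1,358,147.60 = 9.4895.
EPS therefore changes by 9.4895 × (-14.7%) = -139.5%.

-139.5%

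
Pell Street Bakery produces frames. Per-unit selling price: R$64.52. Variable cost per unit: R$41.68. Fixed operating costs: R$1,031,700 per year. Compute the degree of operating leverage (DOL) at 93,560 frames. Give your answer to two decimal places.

1.93

Total contribution margin = 93,560 × R$22.84 = R$2,136,910.40.
Subtracting fixed costs: EBIT = R$2,136,910.40 − R$1,031,700 = R$1,105,210.40.
Degree of operating leverage = R$2,136,910.40 / R$1,105,210.40 = 1.9335.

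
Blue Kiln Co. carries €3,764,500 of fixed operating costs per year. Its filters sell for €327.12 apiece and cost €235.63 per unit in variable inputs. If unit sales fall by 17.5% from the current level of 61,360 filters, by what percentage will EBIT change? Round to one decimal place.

Contribution at this volume is 61,360 × €91.49 = €5,613,826.40.
Operating income = contribution − fixed costs = €5,613,826.40 − €3,764,500 = €1,849,326.40.
Degree of operating leverage = €5,613,826.40 / €1,849,326.40 = 3.0356.
So EBIT moves 3.0356 × (-17.5%) = -53.1%.

-53.1%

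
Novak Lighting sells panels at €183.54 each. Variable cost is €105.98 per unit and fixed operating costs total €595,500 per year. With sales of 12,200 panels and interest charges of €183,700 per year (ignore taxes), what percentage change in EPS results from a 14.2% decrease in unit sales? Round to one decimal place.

Contribution at this volume is 12,200 × €77.56 = €946,232.00.
Operating income = contribution − fixed costs = €946,232.00 − €595,500 = €350,732.00.
Interest = €183,700.00, so EBIT − I = €167,032.00.
Degree of combined leverage = contribution ÷ (EBIT − I) = €946,232.00 ÷ €167,032.00 = 5.6650.
%ΔEPS = DCL × %ΔSales = 5.6650 × -14.2% = -80.4%.

-80.4%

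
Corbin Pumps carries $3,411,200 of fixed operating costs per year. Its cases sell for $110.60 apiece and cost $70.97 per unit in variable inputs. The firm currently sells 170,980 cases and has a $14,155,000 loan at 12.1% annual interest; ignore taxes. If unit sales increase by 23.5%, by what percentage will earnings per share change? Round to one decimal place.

Total contribution margin = 170,980 × $39.63 = $6,775,937.40.
EBIT = $6,775,937.40 − $3,411,200 = $3,364,737.40.
After interest of $1,712,755.00, pre-tax earnings = $1,651,982.40.
DCL = total CM / (EBIT − I) = $6,775,937.40 / $1,651,982.40 = 4.1017.
EPS therefore changes by 4.1017 × (+23.5%) = +96.4%.

+96.4%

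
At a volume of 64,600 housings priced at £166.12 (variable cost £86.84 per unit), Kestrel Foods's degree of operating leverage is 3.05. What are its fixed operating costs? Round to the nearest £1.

£3,442,312

At 64,600 units, contribution = 64,600 × £79.28 = £5,121,488.00.
Since DOL = CM ÷ EBIT, EBIT = £5,121,488.00 ÷ 3.05 = £1,679,176.39.
Fixed costs = CM − EBIT = £5,121,488.00 − £1,679,176.39 = £3,442,312.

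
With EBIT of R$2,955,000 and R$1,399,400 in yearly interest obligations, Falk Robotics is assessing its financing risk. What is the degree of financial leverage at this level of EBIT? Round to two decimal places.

Annual interest charges come to R$1,399,400.00.
Degree of financial leverage = EBIT / (EBIT − interest) = R$2,955,000 / R$1,555,600.00 = 1.8996.

1.90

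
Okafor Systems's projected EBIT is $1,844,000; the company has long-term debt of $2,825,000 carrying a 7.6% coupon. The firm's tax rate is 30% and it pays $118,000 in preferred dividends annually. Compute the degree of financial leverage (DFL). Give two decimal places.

1.26

Annual interest charges come to $214,700.00.
Pre-tax preferred-dividend burden = $118,000 ÷ (1 − 0.30) = $168,571.43.
DFL = EBIT ÷ [EBIT − I − D_p/(1−t)] = $1,844,000 ÷ [$1,844,000 − $214,700.00 − $168,571.43] = $1,844,000 ÷ $1,460,728.57 = 1.2624.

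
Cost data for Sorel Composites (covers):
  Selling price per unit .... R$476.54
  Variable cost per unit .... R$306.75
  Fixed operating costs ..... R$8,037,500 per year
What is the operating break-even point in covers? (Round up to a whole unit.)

Unit CM = price − variable cost = R$476.54 − R$306.75 = R$169.79.
Break-even Q = R$8,037,500 / R$169.79 = 47,337.89 → 47,338 covers.

47,338 covers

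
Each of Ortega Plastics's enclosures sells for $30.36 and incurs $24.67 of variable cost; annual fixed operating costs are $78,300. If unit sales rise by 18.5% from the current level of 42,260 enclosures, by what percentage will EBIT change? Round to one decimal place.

+27.4%

At 42,260 units, contribution = 42,260 × $5.69 = $240,459.40.
EBIT = $240,459.40 − $78,300 = $162,159.40.
So DOL = total CM / EBIT = $240,459.40 / $162,159.40 = 1.4829.
Operating income changes by 1.4829 × +18.5% = +27.4%.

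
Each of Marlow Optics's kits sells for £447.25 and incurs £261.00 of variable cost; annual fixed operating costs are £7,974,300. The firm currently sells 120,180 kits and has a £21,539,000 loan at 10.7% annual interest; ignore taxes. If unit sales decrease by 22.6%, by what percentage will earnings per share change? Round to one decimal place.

-41.8%

Total contribution margin = 120,180 × £186.25 = £22,383,525.00.
Subtracting fixed costs: EBIT = £22,383,525.00 − £7,974,300 = £14,409,225.00.
After interest of £2,304,673.00, pre-tax earnings = £12,104,552.00.
DCL = total CM / (EBIT − I) = £22,383,525.00 / £12,104,552.00 = 1.8492.
%ΔEPS = DCL × %ΔSales = 1.8492 × -22.6% = -41.8%.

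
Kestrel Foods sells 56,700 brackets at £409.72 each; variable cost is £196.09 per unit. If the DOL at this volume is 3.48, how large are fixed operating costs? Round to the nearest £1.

Total contribution margin = 56,700 × £213.63 = £12,112,821.00.
Since DOL = CM ÷ EBIT, EBIT = £12,112,821.00 ÷ 3.48 = £3,480,695.69.
Fixed costs = CM − EBIT = £12,112,821.00 − £3,480,695.69 = £8,632,125.

£8,632,125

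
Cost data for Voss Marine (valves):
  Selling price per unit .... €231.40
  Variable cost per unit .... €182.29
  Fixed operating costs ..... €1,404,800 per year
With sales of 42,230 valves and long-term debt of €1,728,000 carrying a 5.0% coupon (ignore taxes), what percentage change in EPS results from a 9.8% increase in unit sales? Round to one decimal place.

Contribution at this volume is 42,230 × €49.11 = €2,073,915.30.
EBIT = €2,073,915.30 − €1,404,800 = €669,115.30.
Interest = €86,400.00, so EBIT − I = €582,715.30.
DCL = total CM / (EBIT − I) = €2,073,915.30 / €582,715.30 = 3.5591.
EPS therefore changes by 3.5591 × (+9.8%) = +34.9%.

+34.9%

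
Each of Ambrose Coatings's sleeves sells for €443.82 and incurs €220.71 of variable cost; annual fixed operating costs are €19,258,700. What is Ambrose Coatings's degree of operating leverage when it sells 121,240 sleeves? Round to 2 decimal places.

Total contribution margin = 121,240 × €223.11 = €27,049,856.40.
Operating income = contribution − fixed costs = €27,049,856.40 − €19,258,700 = €7,791,156.40.
So DOL = total CM / EBIT = €27,049,856.40 / €7,791,156.40 = 3.4719.

3.47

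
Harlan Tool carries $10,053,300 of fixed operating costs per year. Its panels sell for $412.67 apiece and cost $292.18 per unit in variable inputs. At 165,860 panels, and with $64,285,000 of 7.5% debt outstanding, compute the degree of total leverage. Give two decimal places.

3.91

Total contribution margin = 165,860 × $120.49 = $19,984,471.40.
Subtracting fixed costs: EBIT = $19,984,471.40 − $10,053,300 = $9,931,171.40. Interest = $4,821,375.00.
DOL = $19,984,471.40 ÷ $9,931,171.40 = 2.0123; DFL = $9,931,171.40 ÷ $5,109,796.40 = 1.9436.
Combined leverage = 2.0123 × 1.9436 = 3.9111.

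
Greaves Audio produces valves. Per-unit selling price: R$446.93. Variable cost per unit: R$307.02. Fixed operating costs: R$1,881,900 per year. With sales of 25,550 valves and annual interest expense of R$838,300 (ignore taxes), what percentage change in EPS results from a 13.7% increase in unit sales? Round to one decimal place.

Total contribution margin = 25,550 × R$139.91 = R$3,574,700.50.
Subtracting fixed costs: EBIT = R$3,574,700.50 − R$1,881,900 = R$1,692,800.50.
After interest of R$838,300.00, pre-tax earnings = R$854,500.50.
DCL = total CM / (EBIT − I) = R$3,574,700.50 / R$854,500.50 = 4.1834.
%ΔEPS = DCL × %ΔSales = 4.1834 × +13.7% = +57.3%.

+57.3%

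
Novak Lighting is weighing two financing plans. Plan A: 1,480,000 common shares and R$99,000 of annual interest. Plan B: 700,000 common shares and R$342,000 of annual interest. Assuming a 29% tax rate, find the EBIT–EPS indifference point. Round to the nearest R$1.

Set EPS_A = EPS_B: (EBIT − R$99,000)(1 − 0.29) ÷ 1,480,000 = (EBIT − R$342,000)(1 − 0.29) ÷ 700,000.
Cancelling (1 − t) and cross-multiplying: 700,000·(EBIT − 99,000) = 1,480,000·(EBIT − 342,000).
Solving, EBIT = (342,000·1,480,000 − 99,000·700,000) / (1,480,000 − 700,000) = 436,860,000,000 / 780,000 = 560,076.92.

R$560,077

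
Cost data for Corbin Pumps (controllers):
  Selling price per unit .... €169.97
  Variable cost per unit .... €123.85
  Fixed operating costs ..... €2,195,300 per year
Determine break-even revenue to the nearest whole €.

CM per unit = €169.97 − €123.85 = €46.12; CM ratio = €46.12 / €169.97 = 0.2713.
Break-even revenue = fixed costs × price ÷ CM = €2,195,300 × €169.97 ÷ €46.12 = €8,090,528.

€8,090,528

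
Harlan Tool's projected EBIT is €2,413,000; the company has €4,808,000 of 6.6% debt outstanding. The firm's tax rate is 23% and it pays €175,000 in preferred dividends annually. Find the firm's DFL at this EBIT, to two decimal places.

1.29

Interest = €317,328.00.
Preferred dividends grossed up pre-tax: €175,000 / (1 − 0.23) = €227,272.73.
DFL = EBIT ÷ [EBIT − I − D_p/(1−t)] = €2,413,000 ÷ [€2,413,000 − €317,328.00 − €227,272.73] = €2,413,000 ÷ €1,868,399.27 = 1.2915.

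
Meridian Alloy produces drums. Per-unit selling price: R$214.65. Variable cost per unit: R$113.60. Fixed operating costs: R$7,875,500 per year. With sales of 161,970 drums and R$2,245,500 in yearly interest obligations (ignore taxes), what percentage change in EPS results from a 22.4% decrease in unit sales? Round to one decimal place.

Contribution at this volume is 161,970 × R$101.05 = R$16,367,068.50.
Operating income = contribution − fixed costs = R$16,367,068.50 − R$7,875,500 = R$8,491,568.50.
Interest = R$2,245,500.00, so EBIT − I = R$6,246,068.50.
DCL = total CM / (EBIT − I) = R$16,367,068.50 / R$6,246,068.50 = 2.6204.
EPS therefore changes by 2.6204 × (-22.4%) = -58.7%.

-58.7%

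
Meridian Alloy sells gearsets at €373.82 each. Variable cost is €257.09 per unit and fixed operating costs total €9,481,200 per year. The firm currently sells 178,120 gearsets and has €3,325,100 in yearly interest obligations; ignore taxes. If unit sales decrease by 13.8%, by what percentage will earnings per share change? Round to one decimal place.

-35.9%

Contribution at this volume is 178,120 × €116.73 = €20,791,947.60.
EBIT = €20,791,947.60 − €9,481,200 = €11,310,747.60.
After interest of €3,325,100.00, pre-tax earnings = €7,985,647.60.
Degree of combined leverage = contribution ÷ (EBIT − I) = €20,791,947.60 ÷ €7,985,647.60 = 2.6037.
EPS therefore changes by 2.6037 × (-13.8%) = -35.9%.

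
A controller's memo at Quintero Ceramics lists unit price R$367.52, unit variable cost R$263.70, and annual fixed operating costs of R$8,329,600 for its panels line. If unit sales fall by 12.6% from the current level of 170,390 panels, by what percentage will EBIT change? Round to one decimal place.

Contribution at this volume is 170,390 × R$103.82 = R$17,689,889.80.
EBIT = R$17,689,889.80 − R$8,329,600 = R$9,360,289.80.
Degree of operating leverage = R$17,689,889.80 / R$9,360,289.80 = 1.8899.
%ΔEBIT = DOL × %ΔSales = 1.8899 × -12.6% = -23.8%.

-23.8%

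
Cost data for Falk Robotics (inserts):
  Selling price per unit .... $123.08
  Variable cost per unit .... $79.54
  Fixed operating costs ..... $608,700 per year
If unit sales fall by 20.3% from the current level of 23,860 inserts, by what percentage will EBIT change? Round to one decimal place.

-49.0%

Contribution at this volume is 23,860 × $43.54 = $1,038,864.40.
Operating income = contribution − fixed costs = $1,038,864.40 − $608,700 = $430,164.40.
So DOL = total CM / EBIT = $1,038,864.40 / $430,164.40 = 2.4150.
%ΔEBIT = DOL × %ΔSales = 2.4150 × -20.3% = -49.0%.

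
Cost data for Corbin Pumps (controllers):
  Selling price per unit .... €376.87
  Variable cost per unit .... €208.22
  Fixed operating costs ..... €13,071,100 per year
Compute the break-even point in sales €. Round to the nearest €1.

CM per unit = €376.87 − €208.22 = €168.65; CM ratio = €168.65 / €376.87 = 0.4475.
Break-even sales = FC ÷ CM ratio = €13,071,100 × €376.87 / €168.65 = €29,209,045.

€29,209,045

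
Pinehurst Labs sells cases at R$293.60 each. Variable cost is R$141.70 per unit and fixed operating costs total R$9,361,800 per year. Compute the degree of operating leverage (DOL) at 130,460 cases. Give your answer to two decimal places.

At 130,460 units, contribution = 130,460 × R$151.90 = R$19,816,874.00.
EBIT = R$19,816,874.00 − R$9,361,800 = R$10,455,074.00.
DOL = contribution ÷ EBIT = R$19,816,874.00 ÷ R$10,455,074.00 = 1.8954.

1.90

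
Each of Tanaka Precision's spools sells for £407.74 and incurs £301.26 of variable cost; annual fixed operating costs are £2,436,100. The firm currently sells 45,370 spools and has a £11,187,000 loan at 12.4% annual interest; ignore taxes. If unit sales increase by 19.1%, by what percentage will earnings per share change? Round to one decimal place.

+91.6%

Total contribution margin = 45,370 × £106.48 = £4,830,997.60.
EBIT = £4,830,997.60 − £2,436,100 = £2,394,897.60.
After interest of £1,387,188.00, pre-tax earnings = £1,007,709.60.
DCL = total CM / (EBIT − I) = £4,830,997.60 / £1,007,709.60 = 4.7940.
EPS therefore changes by 4.7940 × (+19.1%) = +91.6%.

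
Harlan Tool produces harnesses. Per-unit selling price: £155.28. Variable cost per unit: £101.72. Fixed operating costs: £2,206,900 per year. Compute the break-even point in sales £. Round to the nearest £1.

£6,398,197

Contribution margin per unit = £155.28 − £101.72 = £53.56, a CM ratio of £53.56 ÷ £155.28 = 0.3449.
Break-even sales = FC ÷ CM ratio = £2,206,900 × £155.28 / £53.56 = £6,398,197.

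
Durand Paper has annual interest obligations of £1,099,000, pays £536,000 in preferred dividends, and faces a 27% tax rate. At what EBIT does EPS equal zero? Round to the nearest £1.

Grossing the preferred dividend up to pre-tax terms: £536,000 / (1 − 0.27) = £734,246.58.
Financial break-even EBIT = interest + D_p ÷ (1 − t) = £1,099,000 + £734,246.58 = £1,833,246.58.

£1,833,247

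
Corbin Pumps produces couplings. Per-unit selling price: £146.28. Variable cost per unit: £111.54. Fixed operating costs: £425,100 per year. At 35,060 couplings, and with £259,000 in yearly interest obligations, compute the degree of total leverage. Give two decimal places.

2.28

Total contribution margin = 35,060 × £34.74 = £1,217,984.40.
Subtracting fixed costs: EBIT = £1,217,984.40 − £425,100 = £792,884.40. Interest = £259,000.00, so EBIT − I = £533,884.40.
DCL = contribution ÷ (EBIT − I) = £1,217,984.40 ÷ £533,884.40 = 2.2814.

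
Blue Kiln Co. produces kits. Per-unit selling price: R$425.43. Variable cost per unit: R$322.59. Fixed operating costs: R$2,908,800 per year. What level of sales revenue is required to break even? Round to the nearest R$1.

Contribution margin per unit = R$425.43 − R$322.59 = R$102.84, a CM ratio of R$102.84 ÷ R$425.43 = 0.2417.
Break-even sales = FC ÷ CM ratio = R$2,908,800 × R$425.43 / R$102.84 = R$12,033,166.

R$12,033,166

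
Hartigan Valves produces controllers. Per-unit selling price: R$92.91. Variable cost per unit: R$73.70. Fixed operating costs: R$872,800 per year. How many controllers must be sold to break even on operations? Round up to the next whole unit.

Unit CM = price − variable cost = R$92.91 − R$73.70 = R$19.21.
Break-even volume = fixed costs ÷ CM per unit = R$872,800 ÷ R$19.21 = 45,434.67, so 45,435 controllers.

45,435 controllers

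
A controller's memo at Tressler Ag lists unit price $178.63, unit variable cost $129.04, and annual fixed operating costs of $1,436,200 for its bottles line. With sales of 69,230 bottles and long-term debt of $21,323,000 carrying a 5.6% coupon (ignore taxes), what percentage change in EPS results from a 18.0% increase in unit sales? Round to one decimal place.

+77.0%

At 69,230 units, contribution = 69,230 × $49.59 = $3,433,115.70.
EBIT = $3,433,115.70 − $1,436,200 = $1,996,915.70.
After interest of $1,194,088.00, pre-tax earnings = $802,827.70.
DCL = total CM / (EBIT − I) = $3,433,115.70 / $802,827.70 = 4.2763.
%ΔEPS = DCL × %ΔSales = 4.2763 × +18.0% = +77.0%.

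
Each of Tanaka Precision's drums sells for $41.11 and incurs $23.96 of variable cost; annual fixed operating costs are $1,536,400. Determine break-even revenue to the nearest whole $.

$3,682,881

Contribution margin per unit = $41.11 − $23.96 = $17.15, a CM ratio of $17.15 ÷ $41.11 = 0.4172.
Break-even sales = FC ÷ CM ratio = $1,536,400 × $41.11 / $17.15 = $3,682,881.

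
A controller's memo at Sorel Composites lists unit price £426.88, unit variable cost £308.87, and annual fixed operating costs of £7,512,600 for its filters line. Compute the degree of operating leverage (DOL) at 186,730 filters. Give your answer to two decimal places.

1.52

Contribution at this volume is 186,730 × £118.01 = £22,036,007.30.
Subtracting fixed costs: EBIT = £22,036,007.30 − £7,512,600 = £14,523,407.30.
DOL = contribution ÷ EBIT = £22,036,007.30 ÷ £14,523,407.30 = 1.5173.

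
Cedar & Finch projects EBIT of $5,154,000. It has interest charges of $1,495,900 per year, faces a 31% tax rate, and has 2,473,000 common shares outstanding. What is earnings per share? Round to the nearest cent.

Pre-tax income = $5,154,000 − $1,495,900.00 = $3,658,100.00.
Net income = $3,658,100.00 × (1 − 0.31) = $2,524,089.00.
EPS = $2,524,089.00 ÷ 2,473,000 = $1.02.

$1.02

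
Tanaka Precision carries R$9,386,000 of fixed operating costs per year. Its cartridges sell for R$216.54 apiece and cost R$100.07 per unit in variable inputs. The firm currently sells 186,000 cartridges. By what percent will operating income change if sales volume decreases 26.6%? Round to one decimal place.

-46.9%

Contribution at this volume is 186,000 × R$116.47 = R$21,663,420.00.
EBIT = R$21,663,420.00 − R$9,386,000 = R$12,277,420.00.
DOL = contribution ÷ EBIT = R$21,663,420.00 ÷ R$12,277,420.00 = 1.7645.
%ΔEBIT = DOL × %ΔSales = 1.7645 × -26.6% = -46.9%.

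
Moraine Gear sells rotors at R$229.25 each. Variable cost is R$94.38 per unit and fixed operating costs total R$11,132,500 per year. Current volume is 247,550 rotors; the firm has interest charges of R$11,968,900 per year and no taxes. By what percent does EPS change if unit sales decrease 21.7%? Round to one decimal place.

-70.4%

Contribution at this volume is 247,550 × R$134.87 = R$33,387,068.50.
Operating income = contribution − fixed costs = R$33,387,068.50 − R$11,132,500 = R$22,254,568.50.
Interest = R$11,968,900.00, so EBIT − I = R$10,285,668.50.
DCL = total CM / (EBIT − I) = R$33,387,068.50 / R$10,285,668.50 = 3.2460.
%ΔEPS = DCL × %ΔSales = 3.2460 × -21.7% = -70.4%.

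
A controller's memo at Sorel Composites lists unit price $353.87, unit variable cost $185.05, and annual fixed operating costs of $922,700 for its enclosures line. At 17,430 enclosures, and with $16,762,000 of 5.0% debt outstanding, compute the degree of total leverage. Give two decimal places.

Contribution at this volume is 17,430 × $168.82 = $2,942,532.60.
Subtracting fixed costs: EBIT = $2,942,532.60 − $922,700 = $2,019,832.60. Interest = $838,100.00, so EBIT − I = $1,181,732.60.
DCL = contribution ÷ (EBIT − I) = $2,942,532.60 ÷ $1,181,732.60 = 2.4900.

2.49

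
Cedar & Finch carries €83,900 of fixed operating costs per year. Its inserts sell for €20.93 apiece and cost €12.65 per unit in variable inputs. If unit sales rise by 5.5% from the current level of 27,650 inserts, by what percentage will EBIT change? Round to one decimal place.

At 27,650 units, contribution = 27,650 × €8.28 = €228,942.00.
Subtracting fixed costs: EBIT = €228,942.00 − €83,900 = €145,042.00.
So DOL = total CM / EBIT = €228,942.00 / €145,042.00 = 1.5785.
Operating income changes by 1.5785 × +5.5% = +8.7%.

+8.7%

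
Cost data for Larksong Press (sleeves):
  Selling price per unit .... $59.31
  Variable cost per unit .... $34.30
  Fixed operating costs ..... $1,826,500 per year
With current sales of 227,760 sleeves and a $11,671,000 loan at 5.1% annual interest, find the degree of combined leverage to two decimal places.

1.74

Contribution at this volume is 227,760 × $25.01 = $5,696,277.60.
Operating income = contribution − fixed costs = $5,696,277.60 − $1,826,500 = $3,869,777.60. Interest = $595,221.00, so EBIT − I = $3,274,556.60.
Degree of total leverage = total CM / (EBIT − interest) = $5,696,277.60 / $3,274,556.60 = 1.7396.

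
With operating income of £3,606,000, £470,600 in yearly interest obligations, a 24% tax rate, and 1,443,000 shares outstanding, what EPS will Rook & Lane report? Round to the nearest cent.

£1.65

Interest = £470,600.00, so EBT = £3,606,000 − £470,600.00 = £3,135,400.00.
Net income = £3,135,400.00 × (1 − 0.24) = £2,382,904.00.
Per share: £2,382,904.00 / 1,443,000 shares = £1.65.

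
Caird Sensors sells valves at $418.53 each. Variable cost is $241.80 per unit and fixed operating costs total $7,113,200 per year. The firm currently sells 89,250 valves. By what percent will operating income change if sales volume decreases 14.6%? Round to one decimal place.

-26.6%

At 89,250 units, contribution = 89,250 × $176.73 = $15,773,152.50.
Subtracting fixed costs: EBIT = $15,773,152.50 − $7,113,200 = $8,659,952.50.
DOL = contribution ÷ EBIT = $15,773,152.50 ÷ $8,659,952.50 = 1.8214.
So EBIT moves 1.8214 × (-14.6%) = -26.6%.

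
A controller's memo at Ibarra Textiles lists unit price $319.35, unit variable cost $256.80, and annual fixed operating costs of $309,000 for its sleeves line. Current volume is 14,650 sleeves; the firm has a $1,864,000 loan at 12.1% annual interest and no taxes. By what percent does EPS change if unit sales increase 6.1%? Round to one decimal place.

At 14,650 units, contribution = 14,650 × $62.55 = $916,357.50.
EBIT = $916,357.50 − $309,000 = $607,357.50.
After interest of $225,544.00, pre-tax earnings = $381,813.50.
DCL = total CM / (EBIT − I) = $916,357.50 / $381,813.50 = 2.4000.
%ΔEPS = DCL × %ΔSales = 2.4000 × +6.1% = +14.6%.

+14.6%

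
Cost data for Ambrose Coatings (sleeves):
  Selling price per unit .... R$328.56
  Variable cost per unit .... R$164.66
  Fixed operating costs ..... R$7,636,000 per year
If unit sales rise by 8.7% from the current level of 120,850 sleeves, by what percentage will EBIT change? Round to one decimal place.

Contribution at this volume is 120,850 × R$163.90 = R$19,807,315.00.
EBIT = R$19,807,315.00 − R$7,636,000 = R$12,171,315.00.
So DOL = total CM / EBIT = R$19,807,315.00 / R$12,171,315.00 = 1.6274.
Operating income changes by 1.6274 × +8.7% = +14.2%.

+14.2%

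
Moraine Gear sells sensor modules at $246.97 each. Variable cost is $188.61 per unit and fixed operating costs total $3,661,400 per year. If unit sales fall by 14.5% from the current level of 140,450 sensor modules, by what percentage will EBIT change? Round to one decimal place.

At 140,450 units, contribution = 140,450 × $58.36 = $8,196,662.00.
EBIT = $8,196,662.00 − $3,661,400 = $4,535,262.00.
DOL = contribution ÷ EBIT = $8,196,662.00 ÷ $4,535,262.00 = 1.8073.
So EBIT moves 1.8073 × (-14.5%) = -26.2%.

-26.2%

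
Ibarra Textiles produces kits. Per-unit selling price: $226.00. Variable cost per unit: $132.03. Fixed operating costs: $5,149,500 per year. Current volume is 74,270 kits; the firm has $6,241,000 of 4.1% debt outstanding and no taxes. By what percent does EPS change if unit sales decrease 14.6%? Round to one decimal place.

At 74,270 units, contribution = 74,270 × $93.97 = $6,979,151.90.
Operating income = contribution − fixed costs = $6,979,151.90 − $5,149,500 = $1,829,651.90.
After interest of $255,881.00, pre-tax earnings = $1,573,770.90.
DCL = total CM / (EBIT − I) = $6,979,151.90 / $1,573,770.90 = 4.4347.
%ΔEPS = DCL × %ΔSales = 4.4347 × -14.6% = -64.7%.

-64.7%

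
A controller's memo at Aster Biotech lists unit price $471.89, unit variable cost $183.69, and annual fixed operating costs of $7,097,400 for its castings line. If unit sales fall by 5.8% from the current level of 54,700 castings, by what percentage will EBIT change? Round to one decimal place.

-10.5%

At 54,700 units, contribution = 54,700 × $288.20 = $15,764,540.00.
EBIT = $15,764,540.00 − $7,097,400 = $8,667,140.00.
DOL = contribution ÷ EBIT = $15,764,540.00 ÷ $8,667,140.00 = 1.8189.
Operating income changes by 1.8189 × -5.8% = -10.5%.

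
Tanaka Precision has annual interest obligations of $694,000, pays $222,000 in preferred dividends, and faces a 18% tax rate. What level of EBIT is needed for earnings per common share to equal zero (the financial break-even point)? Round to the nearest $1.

$964,732

Grossing the preferred dividend up to pre-tax terms: $222,000 / (1 − 0.18) = $270,731.71.
EPS = 0 when EBIT covers interest plus the pre-tax preferred burden: $694,000 + $270,731.71 = $964,731.71.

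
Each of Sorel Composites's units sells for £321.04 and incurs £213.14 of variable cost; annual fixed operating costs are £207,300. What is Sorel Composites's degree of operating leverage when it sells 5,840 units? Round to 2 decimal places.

1.49

At 5,840 units, contribution = 5,840 × £107.90 = £630,136.00.
Subtracting fixed costs: EBIT = £630,136.00 − £207,300 = £422,836.00.
So DOL = total CM / EBIT = £630,136.00 / £422,836.00 = 1.4903.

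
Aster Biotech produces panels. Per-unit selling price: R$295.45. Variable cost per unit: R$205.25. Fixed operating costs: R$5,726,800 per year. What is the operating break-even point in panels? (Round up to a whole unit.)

Unit CM = price − variable cost = R$295.45 − R$205.25 = R$90.20.
Break-even Q = R$5,726,800 / R$90.20 = 63,490.02 → 63,491 panels.

63,491 panels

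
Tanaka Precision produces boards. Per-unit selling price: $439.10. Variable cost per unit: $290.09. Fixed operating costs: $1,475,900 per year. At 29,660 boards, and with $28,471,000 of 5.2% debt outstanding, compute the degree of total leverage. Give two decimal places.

3.02

Contribution at this volume is 29,660 × $149.01 = $4,419,636.60.
Operating income = contribution − fixed costs = $4,419,636.60 − $1,475,900 = $2,943,736.60. Interest = $1,480,492.00.
DOL = $4,419,636.60 ÷ $2,943,736.60 = 1.5014; DFL = $2,943,736.60 ÷ $1,463,244.60 = 2.0118.
Combined leverage = 1.5014 × 2.0118 = 3.0205.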